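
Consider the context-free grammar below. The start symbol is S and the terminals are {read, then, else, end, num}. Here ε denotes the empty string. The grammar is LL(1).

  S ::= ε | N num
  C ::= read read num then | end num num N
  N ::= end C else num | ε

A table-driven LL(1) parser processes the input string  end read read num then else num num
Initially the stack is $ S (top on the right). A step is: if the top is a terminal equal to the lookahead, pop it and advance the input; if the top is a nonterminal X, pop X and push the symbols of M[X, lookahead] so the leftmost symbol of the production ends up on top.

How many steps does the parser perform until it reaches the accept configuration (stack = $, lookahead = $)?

step 1: stack=$ S  input=end read read num then else num num $  — expand S ::= N num
step 2: stack=$ num N  input=end read read num then else num num $  — expand N ::= end C else num
step 3: stack=$ num num else C end  input=end read read num then else num num $  — match end
step 4: stack=$ num num else C  input=read read num then else num num $  — expand C ::= read read num then
step 5: stack=$ num num else then num read read  input=read read num then else num num $  — match read
step 6: stack=$ num num else then num read  input=read num then else num num $  — match read
step 7: stack=$ num num else then num  input=num then else num num $  — match num
step 8: stack=$ num num else then  input=then else num num $  — match then
step 9: stack=$ num num else  input=else num num $  — match else
step 10: stack=$ num num  input=num num $  — match num
step 11: stack=$ num  input=num $  — match num
Accept reached after 11 steps.

11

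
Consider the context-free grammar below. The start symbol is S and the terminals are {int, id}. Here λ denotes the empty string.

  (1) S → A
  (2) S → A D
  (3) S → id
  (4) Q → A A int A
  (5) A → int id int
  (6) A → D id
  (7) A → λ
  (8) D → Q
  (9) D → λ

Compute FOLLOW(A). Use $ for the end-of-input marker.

{$, id, int}

FIRST(S) = {λ, id, int}  (via A, A D)
FIRST(Q) = {id, int}  (via A A int A)
FIRST(D) = {λ, id, int}  (via Q)
FIRST(A) = {λ, id, int}  (via D id)
FOLLOW(S) includes $ since S is the start symbol.
FOLLOW(S): S appears on no right-hand side. Thus FOLLOW(S) = {$}.
FOLLOW(D): in S→A D, the suffix after D is empty, so FOLLOW(D) ⊇ FOLLOW(S) = {$}; in A→D id, D is followed by id with FIRST {id}. Thus FOLLOW(D) = {$, id}.
FOLLOW(Q): in D→Q, the suffix after Q is empty, so FOLLOW(Q) ⊇ FOLLOW(D) = {$, id}. Thus FOLLOW(Q) = {$, id}.
FOLLOW(A): in S→A, the suffix after A is empty, so FOLLOW(A) ⊇ FOLLOW(S) = {$}; in S→A D, A is followed by D with FIRST {λ, id, int}; in S→A D, the suffix after A is nullable, so FOLLOW(A) ⊇ FOLLOW(S) = {$}; in Q→A A int A (occurrence 1), A is followed by A int A with FIRST {id, int}; in Q→A A int A (occurrence 2), A is followed by int A with FIRST {int}; in Q→A A int A (occurrence 3), the suffix after A is empty, so FOLLOW(A) ⊇ FOLLOW(Q) = {$, id}. Thus FOLLOW(A) = {$, id, int}.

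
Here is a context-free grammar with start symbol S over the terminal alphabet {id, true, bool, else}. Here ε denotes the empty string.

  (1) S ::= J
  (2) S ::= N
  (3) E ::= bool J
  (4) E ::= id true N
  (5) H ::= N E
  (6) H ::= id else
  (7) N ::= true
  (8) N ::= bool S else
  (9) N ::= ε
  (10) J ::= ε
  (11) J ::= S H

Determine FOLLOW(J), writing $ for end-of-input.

{$, bool, else, id, true}

FIRST(E) = {bool, id}
FIRST(N) = {ε, bool, true}
FIRST(H) = {bool, id, true}  (via N E)
FIRST(S) = {ε, bool, id, true}  (via J, N)
FIRST(J) = {ε, bool, id, true}  (via S H)
FOLLOW(S) includes $ since S is the start symbol.
FOLLOW(S): in N::=bool S else, S is followed by else with FIRST {else}; in J::=S H, S is followed by H with FIRST {bool, id, true}. Thus FOLLOW(S) = {$, bool, else, id, true}.
FOLLOW(E): in H::=N E, the suffix after E is empty, so FOLLOW(E) ⊇ FOLLOW(H) = {$, bool, else, id, true}. Thus FOLLOW(E) = {$, bool, else, id, true}.
FOLLOW(N): in S::=N, the suffix after N is empty, so FOLLOW(N) ⊇ FOLLOW(S) = {$, bool, else, id, true}; in E::=id true N, the suffix after N is empty, so FOLLOW(N) ⊇ FOLLOW(E) = {$, bool, else, id, true}; in H::=N E, N is followed by E with FIRST {bool, id}. Thus FOLLOW(N) = {$, bool, else, id, true}.
FOLLOW(J): in S::=J, the suffix after J is empty, so FOLLOW(J) ⊇ FOLLOW(S) = {$, bool, else, id, true}; in E::=bool J, the suffix after J is empty, so FOLLOW(J) ⊇ FOLLOW(E) = {$, bool, else, id, true}. Thus FOLLOW(J) = {$, bool, else, id, true}.
FOLLOW(H): in J::=S H, the suffix after H is empty, so FOLLOW(H) ⊇ FOLLOW(J) = {$, bool, else, id, true}. Thus FOLLOW(H) = {$, bool, else, id, true}.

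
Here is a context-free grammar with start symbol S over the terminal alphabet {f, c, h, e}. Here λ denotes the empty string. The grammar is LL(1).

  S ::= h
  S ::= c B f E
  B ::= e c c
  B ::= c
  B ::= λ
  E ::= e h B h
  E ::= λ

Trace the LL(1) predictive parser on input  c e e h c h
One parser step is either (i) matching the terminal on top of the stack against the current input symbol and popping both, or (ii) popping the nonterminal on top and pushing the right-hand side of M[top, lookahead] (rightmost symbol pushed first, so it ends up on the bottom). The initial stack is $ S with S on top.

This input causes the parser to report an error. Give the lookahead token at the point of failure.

e

     Stack        Input          Action
  1  $ S          c e e h c h $  expand S ::= c B f E
  2  $ E f B c    c e e h c h $  match c
  3  $ E f B      e e h c h $    expand B ::= e c c
  4  $ E f c c e  e e h c h $    match e
  5  $ E f c c    e h c h $      error: top is terminal c but lookahead is e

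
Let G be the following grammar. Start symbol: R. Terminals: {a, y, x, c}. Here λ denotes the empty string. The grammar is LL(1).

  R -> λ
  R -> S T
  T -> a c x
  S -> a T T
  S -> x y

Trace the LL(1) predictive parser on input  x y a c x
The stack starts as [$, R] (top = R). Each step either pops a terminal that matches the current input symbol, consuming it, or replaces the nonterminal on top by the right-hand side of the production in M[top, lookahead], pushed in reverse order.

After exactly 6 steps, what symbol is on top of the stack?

c

step 1: stack=$ R  input=x y a c x $  — expand R -> S T
step 2: stack=$ T S  input=x y a c x $  — expand S -> x y
step 3: stack=$ T y x  input=x y a c x $  — match x
step 4: stack=$ T y  input=y a c x $  — match y
step 5: stack=$ T  input=a c x $  — expand T -> a c x
step 6: stack=$ x c a  input=a c x $  — match a
Stack after step 6: $ x c (top = c).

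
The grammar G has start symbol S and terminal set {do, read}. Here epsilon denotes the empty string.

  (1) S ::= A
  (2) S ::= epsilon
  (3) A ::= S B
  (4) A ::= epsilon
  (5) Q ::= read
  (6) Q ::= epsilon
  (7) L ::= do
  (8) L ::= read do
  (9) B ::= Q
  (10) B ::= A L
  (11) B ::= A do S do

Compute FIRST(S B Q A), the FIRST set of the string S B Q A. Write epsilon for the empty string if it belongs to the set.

{epsilon, do, read}

FIRST(Q): from Q::=read we get {read}; from Q::=epsilon we get {epsilon}. So FIRST(Q) = {epsilon, read}.
FIRST(L): from L::=do we get {do}; from L::=read do we get {read}. So FIRST(L) = {do, read}.
FIRST(S): from S::=A we get {epsilon, do, read}; from S::=epsilon we get {epsilon}. So FIRST(S) = {epsilon, do, read}.
FIRST(A): from A::=S B we get {epsilon, do, read}; from A::=epsilon we get {epsilon}. So FIRST(A) = {epsilon, do, read}.
FIRST(B): from B::=Q we get {epsilon, read}; from B::=A L we get {do, read}; from B::=A do S do we get {do, read}. So FIRST(B) = {epsilon, do, read}.
FIRST(S B Q A): take FIRST of each symbol in turn, carrying on past any symbol whose FIRST contains epsilon; result {epsilon, do, read}.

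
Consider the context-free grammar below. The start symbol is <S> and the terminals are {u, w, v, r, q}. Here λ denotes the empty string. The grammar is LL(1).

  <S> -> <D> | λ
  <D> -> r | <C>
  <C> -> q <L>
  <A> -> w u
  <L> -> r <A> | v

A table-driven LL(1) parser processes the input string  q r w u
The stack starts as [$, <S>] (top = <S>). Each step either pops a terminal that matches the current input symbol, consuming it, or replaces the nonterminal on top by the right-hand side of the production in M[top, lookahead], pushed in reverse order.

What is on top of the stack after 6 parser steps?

<A>

     Stack    Input      Action
  1  $ <S>    q r w u $  expand <S> -> <D>
  2  $ <D>    q r w u $  expand <D> -> <C>
  3  $ <C>    q r w u $  expand <C> -> q <L>
  4  $ <L> q  q r w u $  match q
  5  $ <L>    r w u $    expand <L> -> r <A>
  6  $ <A> r  r w u $    match r
Stack after step 6: $ <A> (top = <A>).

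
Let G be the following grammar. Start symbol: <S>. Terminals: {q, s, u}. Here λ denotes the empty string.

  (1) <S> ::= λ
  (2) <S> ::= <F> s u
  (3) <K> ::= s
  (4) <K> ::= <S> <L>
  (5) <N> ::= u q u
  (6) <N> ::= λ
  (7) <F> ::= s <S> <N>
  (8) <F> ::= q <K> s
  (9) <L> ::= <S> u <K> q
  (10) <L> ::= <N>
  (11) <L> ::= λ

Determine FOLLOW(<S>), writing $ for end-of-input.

{$, q, s, u}

FIRST(<N>) = {λ, u}
FIRST(<F>) = {q, s}
FIRST(<S>) = {λ, q, s}  (via <F> s u)
FIRST(<L>) = {λ, q, s, u}  (via <S> u <K> q, <N>)
FIRST(<K>) = {λ, q, s, u}  (via <S> <L>)
FOLLOW(<S>) includes $ since <S> is the start symbol.
FOLLOW(<K>): in <F>::=q <K> s, <K> is followed by s with FIRST {s}; in <L>::=<S> u <K> q, <K> is followed by q with FIRST {q}. Thus FOLLOW(<K>) = {q, s}.
FOLLOW(<F>): in <S>::=<F> s u, <F> is followed by s u with FIRST {s}. Thus FOLLOW(<F>) = {s}.
FOLLOW(<S>): in <K>::=<S> <L>, <S> is followed by <L> with FIRST {λ, q, s, u}; in <K>::=<S> <L>, the suffix after <S> is nullable, so FOLLOW(<S>) ⊇ FOLLOW(<K>) = {q, s}; in <F>::=s <S> <N>, <S> is followed by <N> with FIRST {λ, u}; in <F>::=s <S> <N>, the suffix after <S> is nullable, so FOLLOW(<S>) ⊇ FOLLOW(<F>) = {s}; in <L>::=<S> u <K> q, <S> is followed by u <K> q with FIRST {u}. Thus FOLLOW(<S>) = {$, q, s, u}.
FOLLOW(<L>): in <K>::=<S> <L>, the suffix after <L> is empty, so FOLLOW(<L>) ⊇ FOLLOW(<K>) = {q, s}. Thus FOLLOW(<L>) = {q, s}.
FOLLOW(<N>): in <F>::=s <S> <N>, the suffix after <N> is empty, so FOLLOW(<N>) ⊇ FOLLOW(<F>) = {s}; in <L>::=<N>, the suffix after <N> is empty, so FOLLOW(<N>) ⊇ FOLLOW(<L>) = {q, s}. Thus FOLLOW(<N>) = {q, s}.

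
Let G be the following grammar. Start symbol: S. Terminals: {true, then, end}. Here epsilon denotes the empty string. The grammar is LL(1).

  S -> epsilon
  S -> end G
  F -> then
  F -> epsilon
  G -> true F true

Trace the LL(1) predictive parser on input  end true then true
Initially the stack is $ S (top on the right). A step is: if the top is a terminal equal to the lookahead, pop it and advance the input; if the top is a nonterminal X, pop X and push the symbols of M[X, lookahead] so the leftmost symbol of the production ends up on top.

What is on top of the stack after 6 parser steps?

true

     Stack          Input                 Action
  1  $ S            end true then true $  expand S -> end G
  2  $ G end        end true then true $  match end
  3  $ G            true then true $      expand G -> true F true
  4  $ true F true  true then true $      match true
  5  $ true F       then true $           expand F -> then
  6  $ true then    then true $           match then
Stack after step 6: $ true (top = true).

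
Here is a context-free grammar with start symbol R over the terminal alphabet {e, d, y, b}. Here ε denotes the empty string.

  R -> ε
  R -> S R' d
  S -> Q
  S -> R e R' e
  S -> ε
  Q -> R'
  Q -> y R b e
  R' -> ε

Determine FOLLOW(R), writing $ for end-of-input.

FIRST(R') = {ε}
FIRST(Q) = {ε, y}  (via R')
FIRST(R) = {ε, d, e, y}  (via S R' d)
FIRST(S) = {ε, d, e, y}  (via Q, R e R' e)
FOLLOW(R) includes $ since R is the start symbol.
FOLLOW(R): in S->R e R' e, R is followed by e R' e with FIRST {e}; in Q->y R b e, R is followed by b e with FIRST {b}. Thus FOLLOW(R) = {$, b, e}.
FOLLOW(S): in R->S R' d, S is followed by R' d with FIRST {d}. Thus FOLLOW(S) = {d}.
FOLLOW(Q): in S->Q, the suffix after Q is empty, so FOLLOW(Q) ⊇ FOLLOW(S) = {d}. Thus FOLLOW(Q) = {d}.
FOLLOW(R'): in R->S R' d, R' is followed by d with FIRST {d}; in S->R e R' e, R' is followed by e with FIRST {e}; in Q->R', the suffix after R' is empty, so FOLLOW(R') ⊇ FOLLOW(Q) = {d}. Thus FOLLOW(R') = {d, e}.

{$, b, e}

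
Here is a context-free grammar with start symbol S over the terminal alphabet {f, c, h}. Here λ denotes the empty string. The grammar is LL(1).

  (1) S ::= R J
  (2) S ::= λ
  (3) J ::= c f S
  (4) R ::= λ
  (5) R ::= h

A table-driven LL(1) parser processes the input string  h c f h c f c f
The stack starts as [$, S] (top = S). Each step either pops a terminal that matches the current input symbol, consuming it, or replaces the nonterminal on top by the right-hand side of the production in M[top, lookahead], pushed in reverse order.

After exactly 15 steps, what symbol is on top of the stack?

step 1: stack=$ S  input=h c f h c f c f $  — expand S ::= R J
step 2: stack=$ J R  input=h c f h c f c f $  — expand R ::= h
step 3: stack=$ J h  input=h c f h c f c f $  — match h
step 4: stack=$ J  input=c f h c f c f $  — expand J ::= c f S
step 5: stack=$ S f c  input=c f h c f c f $  — match c
step 6: stack=$ S f  input=f h c f c f $  — match f
step 7: stack=$ S  input=h c f c f $  — expand S ::= R J
step 8: stack=$ J R  input=h c f c f $  — expand R ::= h
step 9: stack=$ J h  input=h c f c f $  — match h
step 10: stack=$ J  input=c f c f $  — expand J ::= c f S
step 11: stack=$ S f c  input=c f c f $  — match c
step 12: stack=$ S f  input=f c f $  — match f
step 13: stack=$ S  input=c f $  — expand S ::= R J
step 14: stack=$ J R  input=c f $  — expand R ::= λ
step 15: stack=$ J  input=c f $  — expand J ::= c f S
Stack after step 15: $ S f c (top = c).

c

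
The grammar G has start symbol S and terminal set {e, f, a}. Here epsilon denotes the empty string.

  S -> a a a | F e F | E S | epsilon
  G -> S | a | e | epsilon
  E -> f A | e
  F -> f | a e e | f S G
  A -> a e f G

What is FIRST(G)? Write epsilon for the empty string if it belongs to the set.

FIRST(E) = {e, f}
FIRST(F) = {a, f}
FIRST(A) = {a}
FIRST(S) = {epsilon, a, e, f}  (via F e F, E S)
FIRST(G) = {epsilon, a, e, f}  (via S)

{epsilon, a, e, f}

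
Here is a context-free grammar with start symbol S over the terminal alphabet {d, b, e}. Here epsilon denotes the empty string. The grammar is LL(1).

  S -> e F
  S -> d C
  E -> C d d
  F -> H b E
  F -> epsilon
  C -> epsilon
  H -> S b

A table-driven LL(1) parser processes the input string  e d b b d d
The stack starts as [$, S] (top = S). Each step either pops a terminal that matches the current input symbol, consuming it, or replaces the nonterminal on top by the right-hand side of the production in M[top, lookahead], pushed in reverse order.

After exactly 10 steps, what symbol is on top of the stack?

C

step 1: stack=$ S  input=e d b b d d $  — expand S -> e F
step 2: stack=$ F e  input=e d b b d d $  — match e
step 3: stack=$ F  input=d b b d d $  — expand F -> H b E
step 4: stack=$ E b H  input=d b b d d $  — expand H -> S b
step 5: stack=$ E b b S  input=d b b d d $  — expand S -> d C
step 6: stack=$ E b b C d  input=d b b d d $  — match d
step 7: stack=$ E b b C  input=b b d d $  — expand C -> epsilon
step 8: stack=$ E b b  input=b b d d $  — match b
step 9: stack=$ E b  input=b d d $  — match b
step 10: stack=$ E  input=d d $  — expand E -> C d d
Stack after step 10: $ d d C (top = C).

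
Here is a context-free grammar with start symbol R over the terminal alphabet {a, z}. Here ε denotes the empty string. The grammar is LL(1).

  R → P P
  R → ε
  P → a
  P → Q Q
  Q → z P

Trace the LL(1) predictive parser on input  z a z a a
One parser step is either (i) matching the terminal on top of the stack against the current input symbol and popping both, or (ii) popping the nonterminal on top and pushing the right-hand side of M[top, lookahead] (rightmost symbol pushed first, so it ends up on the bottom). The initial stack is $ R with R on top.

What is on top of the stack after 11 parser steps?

a

      Stack      Input        Action
   1  $ R        z a z a a $  expand R → P P
   2  $ P P      z a z a a $  expand P → Q Q
   3  $ P Q Q    z a z a a $  expand Q → z P
   4  $ P Q P z  z a z a a $  match z
   5  $ P Q P    a z a a $    expand P → a
   6  $ P Q a    a z a a $    match a
   7  $ P Q      z a a $      expand Q → z P
   8  $ P P z    z a a $      match z
   9  $ P P      a a $        expand P → a
  10  $ P a      a a $        match a
  11  $ P        a $          expand P → a
Stack after step 11: $ a (top = a).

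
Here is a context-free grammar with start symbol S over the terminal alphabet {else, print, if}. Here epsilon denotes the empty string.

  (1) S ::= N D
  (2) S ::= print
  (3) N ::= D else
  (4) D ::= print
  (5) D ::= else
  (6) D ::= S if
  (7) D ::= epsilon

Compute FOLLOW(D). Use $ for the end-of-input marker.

FIRST(S): from S::=N D we get {else, print}; from S::=print we get {print}. So FIRST(S) = {else, print}.
FIRST(D): from D::=print we get {print}; from D::=else we get {else}; from D::=S if we get {else, print}; from D::=epsilon we get {epsilon}. So FIRST(D) = {epsilon, else, print}.
FIRST(N): from N::=D else we get {else, print}. So FIRST(N) = {else, print}.
FOLLOW(S) includes $ since S is the start symbol.
FOLLOW(S): in D::=S if, S is followed by if with FIRST {if}. Thus FOLLOW(S) = {$, if}.
FOLLOW(N): in S::=N D, N is followed by D with FIRST {epsilon, else, print}; in S::=N D, the suffix after N is nullable, so FOLLOW(N) ⊇ FOLLOW(S) = {$, if}. Thus FOLLOW(N) = {$, else, if, print}.
FOLLOW(D): in S::=N D, the suffix after D is empty, so FOLLOW(D) ⊇ FOLLOW(S) = {$, if}; in N::=D else, D is followed by else with FIRST {else}. Thus FOLLOW(D) = {$, else, if}.

{$, else, if}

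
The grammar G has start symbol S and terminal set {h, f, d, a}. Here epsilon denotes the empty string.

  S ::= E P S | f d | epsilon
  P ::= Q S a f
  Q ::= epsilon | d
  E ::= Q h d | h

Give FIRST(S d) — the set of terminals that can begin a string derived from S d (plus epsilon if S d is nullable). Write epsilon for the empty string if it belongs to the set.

{d, f, h}

FIRST(Q) = {epsilon, d}
FIRST(E) = {d, h}  (via Q h d)
FIRST(S) = {epsilon, d, f, h}  (via E P S)
FIRST(P) = {a, d, f, h}  (via Q S a f)
FIRST(S d): take FIRST of each symbol in turn, carrying on past any symbol whose FIRST contains epsilon; result {d, f, h}.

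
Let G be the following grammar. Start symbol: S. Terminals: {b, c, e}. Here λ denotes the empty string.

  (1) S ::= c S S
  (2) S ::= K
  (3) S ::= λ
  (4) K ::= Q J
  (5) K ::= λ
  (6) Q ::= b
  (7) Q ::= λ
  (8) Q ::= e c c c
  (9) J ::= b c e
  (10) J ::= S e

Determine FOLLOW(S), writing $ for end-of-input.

FIRST(Q) = {λ, b, e}
FIRST(S) = {λ, b, c, e}  (via K)
FIRST(J) = {b, c, e}  (via S e)
FIRST(K) = {λ, b, c, e}  (via Q J)
FOLLOW(S) includes $ since S is the start symbol.
FOLLOW(S): in S::=c S S (occurrence 1), S is followed by S with FIRST {λ, b, c, e}; in S::=c S S (occurrence 1), the suffix after S is nullable (adds nothing new); in S::=c S S (occurrence 2), the suffix after S is empty (adds nothing new); in J::=S e, S is followed by e with FIRST {e}. Thus FOLLOW(S) = {$, b, c, e}.
FOLLOW(K): in S::=K, the suffix after K is empty, so FOLLOW(K) ⊇ FOLLOW(S) = {$, b, c, e}. Thus FOLLOW(K) = {$, b, c, e}.
FOLLOW(Q): in K::=Q J, Q is followed by J with FIRST {b, c, e}. Thus FOLLOW(Q) = {b, c, e}.
FOLLOW(J): in K::=Q J, the suffix after J is empty, so FOLLOW(J) ⊇ FOLLOW(K) = {$, b, c, e}. Thus FOLLOW(J) = {$, b, c, e}.

{$, b, c, e}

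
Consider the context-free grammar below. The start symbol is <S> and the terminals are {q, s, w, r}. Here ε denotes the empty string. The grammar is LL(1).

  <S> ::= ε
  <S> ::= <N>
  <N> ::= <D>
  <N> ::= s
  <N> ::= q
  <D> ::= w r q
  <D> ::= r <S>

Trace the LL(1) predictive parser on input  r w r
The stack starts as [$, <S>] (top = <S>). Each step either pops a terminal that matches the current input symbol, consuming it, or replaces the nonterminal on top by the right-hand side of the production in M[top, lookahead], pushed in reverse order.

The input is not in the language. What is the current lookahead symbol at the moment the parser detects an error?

step 1: stack=$ <S>  input=r w r $  — expand <S> ::= <N>
step 2: stack=$ <N>  input=r w r $  — expand <N> ::= <D>
step 3: stack=$ <D>  input=r w r $  — expand <D> ::= r <S>
step 4: stack=$ <S> r  input=r w r $  — match r
step 5: stack=$ <S>  input=w r $  — expand <S> ::= <N>
step 6: stack=$ <N>  input=w r $  — expand <N> ::= <D>
step 7: stack=$ <D>  input=w r $  — expand <D> ::= w r q
step 8: stack=$ q r w  input=w r $  — match w
step 9: stack=$ q r  input=r $  — match r
step 10: stack=$ q  input=$  — error: top is terminal q but lookahead is $

$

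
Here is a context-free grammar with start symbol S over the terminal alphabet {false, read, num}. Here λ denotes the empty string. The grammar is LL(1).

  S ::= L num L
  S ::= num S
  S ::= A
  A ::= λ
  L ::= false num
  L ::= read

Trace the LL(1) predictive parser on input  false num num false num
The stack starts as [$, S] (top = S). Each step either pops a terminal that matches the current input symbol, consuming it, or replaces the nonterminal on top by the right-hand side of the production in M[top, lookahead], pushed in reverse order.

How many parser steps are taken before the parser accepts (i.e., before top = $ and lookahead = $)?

8

     Stack              Input                      Action
  1  $ S                false num num false num $  expand S ::= L num L
  2  $ L num L          false num num false num $  expand L ::= false num
  3  $ L num num false  false num num false num $  match false
  4  $ L num num        num num false num $        match num
  5  $ L num            num false num $            match num
  6  $ L                false num $                expand L ::= false num
  7  $ num false        false num $                match false
  8  $ num              num $                      match num
Accept reached after 8 steps.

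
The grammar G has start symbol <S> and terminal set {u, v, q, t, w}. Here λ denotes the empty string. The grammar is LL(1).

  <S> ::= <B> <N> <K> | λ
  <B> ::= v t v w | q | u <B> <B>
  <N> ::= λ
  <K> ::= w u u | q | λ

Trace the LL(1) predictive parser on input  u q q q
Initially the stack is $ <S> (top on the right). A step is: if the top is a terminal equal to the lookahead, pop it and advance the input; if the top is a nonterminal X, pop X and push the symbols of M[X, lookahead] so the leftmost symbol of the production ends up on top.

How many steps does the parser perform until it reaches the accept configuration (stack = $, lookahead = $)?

10

      Stack                Input      Action
   1  $ <S>                u q q q $  expand <S> ::= <B> <N> <K>
   2  $ <K> <N> <B>        u q q q $  expand <B> ::= u <B> <B>
   3  $ <K> <N> <B> <B> u  u q q q $  match u
   4  $ <K> <N> <B> <B>    q q q $    expand <B> ::= q
   5  $ <K> <N> <B> q      q q q $    match q
   6  $ <K> <N> <B>        q q $      expand <B> ::= q
   7  $ <K> <N> q          q q $      match q
   8  $ <K> <N>            q $        expand <N> ::= λ
   9  $ <K>                q $        expand <K> ::= q
  10  $ q                  q $        match q
Accept reached after 10 steps.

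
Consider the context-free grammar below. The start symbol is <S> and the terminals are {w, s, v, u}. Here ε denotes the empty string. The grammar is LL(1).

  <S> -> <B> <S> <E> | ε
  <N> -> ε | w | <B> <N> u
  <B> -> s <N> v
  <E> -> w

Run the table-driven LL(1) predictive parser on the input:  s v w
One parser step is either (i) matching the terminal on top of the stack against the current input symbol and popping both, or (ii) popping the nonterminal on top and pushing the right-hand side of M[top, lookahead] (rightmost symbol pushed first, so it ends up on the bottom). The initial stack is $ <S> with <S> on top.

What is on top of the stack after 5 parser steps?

step 1: stack=$ <S>  input=s v w $  — expand <S> -> <B> <S> <E>
step 2: stack=$ <E> <S> <B>  input=s v w $  — expand <B> -> s <N> v
step 3: stack=$ <E> <S> v <N> s  input=s v w $  — match s
step 4: stack=$ <E> <S> v <N>  input=v w $  — expand <N> -> ε
step 5: stack=$ <E> <S> v  input=v w $  — match v
Stack after step 5: $ <E> <S> (top = <S>).

<S>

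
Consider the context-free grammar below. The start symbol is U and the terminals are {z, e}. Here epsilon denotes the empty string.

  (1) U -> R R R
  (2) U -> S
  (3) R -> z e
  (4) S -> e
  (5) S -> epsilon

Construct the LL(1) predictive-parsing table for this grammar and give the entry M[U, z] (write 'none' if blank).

FIRST(R): from R->z e we get {z}. So FIRST(R) = {z}.
FIRST(S): from S->e we get {e}; from S->epsilon we get {epsilon}. So FIRST(S) = {epsilon, e}.
FIRST(U): from U->R R R we get {z}; from U->S we get {epsilon, e}. So FIRST(U) = {epsilon, e, z}.
FOLLOW(U) includes $ since U is the start symbol.
FOLLOW(U): U appears on no right-hand side. Thus FOLLOW(U) = {$}.
For U -> R R R: FIRST(R R R) = {z}, so it goes in M[U, t] for t ∈ {z}.
For U -> S: FIRST(S) = {epsilon, e}, so it goes in M[U, t] for t ∈ {e}; since epsilon ∈ FIRST, also for every t ∈ FOLLOW(U) = {$}.

U -> R R R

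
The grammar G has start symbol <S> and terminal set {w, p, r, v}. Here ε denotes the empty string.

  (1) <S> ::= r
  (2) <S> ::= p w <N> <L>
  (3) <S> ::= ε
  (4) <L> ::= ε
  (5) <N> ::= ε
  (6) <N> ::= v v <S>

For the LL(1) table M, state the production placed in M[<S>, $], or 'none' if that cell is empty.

<S> ::= ε

FIRST(<S>) = {ε, p, r}
FIRST(<L>) = {ε}
FIRST(<N>) = {ε, v}
FOLLOW(<S>) includes $ since <S> is the start symbol.
FOLLOW(<S>): in <N>::=v v <S>, the suffix after <S> is empty, so FOLLOW(<S>) ⊇ FOLLOW(<N>) = {$}. Thus FOLLOW(<S>) = {$}.
FOLLOW(<N>): in <S>::=p w <N> <L>, <N> is followed by <L> with FIRST {ε}; in <S>::=p w <N> <L>, the suffix after <N> is nullable, so FOLLOW(<N>) ⊇ FOLLOW(<S>) = {$}. Thus FOLLOW(<N>) = {$}.
For <S> ::= r: FIRST(r) = {r}, so it goes in M[<S>, t] for t ∈ {r}.
For <S> ::= p w <N> <L>: FIRST(p w <N> <L>) = {p}, so it goes in M[<S>, t] for t ∈ {p}.
For <S> ::= ε: FIRST(ε) = {ε}, so it goes in M[<S>, t] for t ∈ {}; since ε ∈ FIRST, also for every t ∈ FOLLOW(<S>) = {$}.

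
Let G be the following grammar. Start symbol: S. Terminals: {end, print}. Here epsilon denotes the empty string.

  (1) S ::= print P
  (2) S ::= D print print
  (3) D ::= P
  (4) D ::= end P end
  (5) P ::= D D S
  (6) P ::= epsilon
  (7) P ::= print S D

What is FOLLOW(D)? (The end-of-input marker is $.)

{$, end, print}

FIRST(S) = {end, print}  (via D print print)
FIRST(D) = {epsilon, end, print}  (via P)
FIRST(P) = {epsilon, end, print}  (via D D S)
FOLLOW(S) includes $ since S is the start symbol.
FOLLOW(S): in P::=D D S, the suffix after S is empty, so FOLLOW(S) ⊇ FOLLOW(P) = {$, end, print}; in P::=print S D, S is followed by D with FIRST {epsilon, end, print}; in P::=print S D, the suffix after S is nullable, so FOLLOW(S) ⊇ FOLLOW(P) = {$, end, print}. Thus FOLLOW(S) = {$, end, print}.
FOLLOW(D): in S::=D print print, D is followed by print print with FIRST {print}; in P::=D D S (occurrence 1), D is followed by D S with FIRST {end, print}; in P::=D D S (occurrence 2), D is followed by S with FIRST {end, print}; in P::=print S D, the suffix after D is empty, so FOLLOW(D) ⊇ FOLLOW(P) = {$, end, print}. Thus FOLLOW(D) = {$, end, print}.
FOLLOW(P): in S::=print P, the suffix after P is empty, so FOLLOW(P) ⊇ FOLLOW(S) = {$, end, print}; in D::=P, the suffix after P is empty, so FOLLOW(P) ⊇ FOLLOW(D) = {$, end, print}; in D::=end P end, P is followed by end with FIRST {end}. Thus FOLLOW(P) = {$, end, print}.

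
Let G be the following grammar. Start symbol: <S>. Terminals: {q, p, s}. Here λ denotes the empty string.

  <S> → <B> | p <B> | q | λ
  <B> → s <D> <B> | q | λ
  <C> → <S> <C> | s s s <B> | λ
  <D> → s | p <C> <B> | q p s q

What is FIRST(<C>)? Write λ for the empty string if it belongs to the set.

{λ, p, q, s}

FIRST(<B>) = {λ, q, s}
FIRST(<D>) = {p, q, s}
FIRST(<S>) = {λ, p, q, s}  (via <B>)
FIRST(<C>) = {λ, p, q, s}  (via <S> <C>)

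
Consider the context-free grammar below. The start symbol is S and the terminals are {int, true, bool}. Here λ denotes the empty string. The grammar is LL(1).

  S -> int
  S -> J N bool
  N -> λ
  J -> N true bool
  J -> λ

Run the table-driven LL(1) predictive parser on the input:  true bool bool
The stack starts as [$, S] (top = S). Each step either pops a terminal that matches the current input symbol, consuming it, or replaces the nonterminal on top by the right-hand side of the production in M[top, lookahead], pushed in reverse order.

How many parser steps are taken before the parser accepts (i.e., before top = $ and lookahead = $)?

7

     Stack                 Input             Action
  1  $ S                   true bool bool $  expand S -> J N bool
  2  $ bool N J            true bool bool $  expand J -> N true bool
  3  $ bool N bool true N  true bool bool $  expand N -> λ
  4  $ bool N bool true    true bool bool $  match true
  5  $ bool N bool         bool bool $       match bool
  6  $ bool N              bool $            expand N -> λ
  7  $ bool                bool $            match bool
Accept reached after 7 steps.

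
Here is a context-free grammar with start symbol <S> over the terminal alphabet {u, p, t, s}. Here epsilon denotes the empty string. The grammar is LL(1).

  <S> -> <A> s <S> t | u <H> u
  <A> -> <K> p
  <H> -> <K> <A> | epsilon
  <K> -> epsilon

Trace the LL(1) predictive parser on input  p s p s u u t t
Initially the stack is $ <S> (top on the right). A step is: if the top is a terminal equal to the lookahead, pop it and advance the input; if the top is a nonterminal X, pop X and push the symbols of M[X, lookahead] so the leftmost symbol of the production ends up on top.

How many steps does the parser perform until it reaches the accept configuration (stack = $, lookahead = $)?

16

step 1: stack=$ <S>  input=p s p s u u t t $  — expand <S> -> <A> s <S> t
step 2: stack=$ t <S> s <A>  input=p s p s u u t t $  — expand <A> -> <K> p
step 3: stack=$ t <S> s p <K>  input=p s p s u u t t $  — expand <K> -> epsilon
step 4: stack=$ t <S> s p  input=p s p s u u t t $  — match p
step 5: stack=$ t <S> s  input=s p s u u t t $  — match s
step 6: stack=$ t <S>  input=p s u u t t $  — expand <S> -> <A> s <S> t
step 7: stack=$ t t <S> s <A>  input=p s u u t t $  — expand <A> -> <K> p
step 8: stack=$ t t <S> s p <K>  input=p s u u t t $  — expand <K> -> epsilon
step 9: stack=$ t t <S> s p  input=p s u u t t $  — match p
step 10: stack=$ t t <S> s  input=s u u t t $  — match s
step 11: stack=$ t t <S>  input=u u t t $  — expand <S> -> u <H> u
step 12: stack=$ t t u <H> u  input=u u t t $  — match u
step 13: stack=$ t t u <H>  input=u t t $  — expand <H> -> epsilon
step 14: stack=$ t t u  input=u t t $  — match u
step 15: stack=$ t t  input=t t $  — match t
step 16: stack=$ t  input=t $  — match t
Accept reached after 16 steps.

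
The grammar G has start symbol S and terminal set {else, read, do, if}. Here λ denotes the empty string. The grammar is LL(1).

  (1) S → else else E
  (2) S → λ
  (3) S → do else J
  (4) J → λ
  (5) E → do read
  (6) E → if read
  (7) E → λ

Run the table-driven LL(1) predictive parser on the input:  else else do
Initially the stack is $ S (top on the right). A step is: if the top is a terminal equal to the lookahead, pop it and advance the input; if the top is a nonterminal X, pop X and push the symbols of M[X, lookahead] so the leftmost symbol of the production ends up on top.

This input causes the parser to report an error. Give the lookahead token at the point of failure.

     Stack          Input           Action
  1  $ S            else else do $  expand S → else else E
  2  $ E else else  else else do $  match else
  3  $ E else       else do $       match else
  4  $ E            do $            expand E → do read
  5  $ read do      do $            match do
  6  $ read         $               error: top is terminal read but lookahead is $

$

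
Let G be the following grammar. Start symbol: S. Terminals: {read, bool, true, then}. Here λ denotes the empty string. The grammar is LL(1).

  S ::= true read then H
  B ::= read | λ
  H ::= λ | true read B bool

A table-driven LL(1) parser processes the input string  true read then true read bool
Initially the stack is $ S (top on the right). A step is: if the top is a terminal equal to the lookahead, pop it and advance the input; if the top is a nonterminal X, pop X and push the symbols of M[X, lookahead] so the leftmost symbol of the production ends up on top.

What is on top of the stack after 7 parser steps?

     Stack               Input                            Action
  1  $ S                 true read then true read bool $  expand S ::= true read then H
  2  $ H then read true  true read then true read bool $  match true
  3  $ H then read       read then true read bool $       match read
  4  $ H then            then true read bool $            match then
  5  $ H                 true read bool $                 expand H ::= true read B bool
  6  $ bool B read true  true read bool $                 match true
  7  $ bool B read       read bool $                      match read
Stack after step 7: $ bool B (top = B).

B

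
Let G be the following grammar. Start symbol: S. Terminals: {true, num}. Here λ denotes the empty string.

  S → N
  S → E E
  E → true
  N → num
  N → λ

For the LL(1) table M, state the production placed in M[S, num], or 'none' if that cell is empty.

FIRST(E) = {true}
FIRST(N) = {λ, num}
FIRST(S) = {λ, num, true}  (via N, E E)
FOLLOW(S) includes $ since S is the start symbol.
FOLLOW(S): S appears on no right-hand side. Thus FOLLOW(S) = {$}.
For S → N: FIRST(N) = {λ, num}, so it goes in M[S, t] for t ∈ {num}; since λ ∈ FIRST, also for every t ∈ FOLLOW(S) = {$}.
For S → E E: FIRST(E E) = {true}, so it goes in M[S, t] for t ∈ {true}.

S → N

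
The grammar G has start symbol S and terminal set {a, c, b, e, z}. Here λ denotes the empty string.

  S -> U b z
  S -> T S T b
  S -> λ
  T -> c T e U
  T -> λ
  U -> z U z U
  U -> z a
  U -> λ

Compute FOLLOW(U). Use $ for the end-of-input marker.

FIRST(T) = {λ, c}
FIRST(U) = {λ, z}
FIRST(S) = {λ, b, c, z}  (via U b z, T S T b)
FOLLOW(S) includes $ since S is the start symbol.
FOLLOW(S): in S->T S T b, S is followed by T b with FIRST {b, c}. Thus FOLLOW(S) = {$, b, c}.
FOLLOW(T): in S->T S T b (occurrence 1), T is followed by S T b with FIRST {b, c, z}; in S->T S T b (occurrence 2), T is followed by b with FIRST {b}; in T->c T e U, T is followed by e U with FIRST {e}. Thus FOLLOW(T) = {b, c, e, z}.
FOLLOW(U): in S->U b z, U is followed by b z with FIRST {b}; in T->c T e U, the suffix after U is empty, so FOLLOW(U) ⊇ FOLLOW(T) = {b, c, e, z}; in U->z U z U (occurrence 1), U is followed by z U with FIRST {z}; in U->z U z U (occurrence 2), the suffix after U is empty (adds nothing new). Thus FOLLOW(U) = {b, c, e, z}.

{b, c, e, z}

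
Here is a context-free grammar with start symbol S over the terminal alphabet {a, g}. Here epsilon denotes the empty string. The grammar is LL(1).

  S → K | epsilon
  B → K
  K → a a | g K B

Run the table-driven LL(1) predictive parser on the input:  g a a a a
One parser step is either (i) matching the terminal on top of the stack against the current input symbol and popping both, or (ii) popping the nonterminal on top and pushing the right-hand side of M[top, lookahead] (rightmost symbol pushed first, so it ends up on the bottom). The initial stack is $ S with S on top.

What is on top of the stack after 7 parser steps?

K

     Stack    Input        Action
  1  $ S      g a a a a $  expand S → K
  2  $ K      g a a a a $  expand K → g K B
  3  $ B K g  g a a a a $  match g
  4  $ B K    a a a a $    expand K → a a
  5  $ B a a  a a a a $    match a
  6  $ B a    a a a $      match a
  7  $ B      a a $        expand B → K
Stack after step 7: $ K (top = K).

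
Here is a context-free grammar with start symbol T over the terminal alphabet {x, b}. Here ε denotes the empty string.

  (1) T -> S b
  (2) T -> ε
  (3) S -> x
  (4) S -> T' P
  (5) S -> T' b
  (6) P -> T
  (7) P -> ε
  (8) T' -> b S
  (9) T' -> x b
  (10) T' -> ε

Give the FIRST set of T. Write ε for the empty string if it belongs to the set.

FIRST(T') = {ε, b, x}
FIRST(T) = {ε, b, x}  (via S b)
FIRST(P) = {ε, b, x}  (via T)
FIRST(S) = {ε, b, x}  (via T' P, T' b)

{ε, b, x}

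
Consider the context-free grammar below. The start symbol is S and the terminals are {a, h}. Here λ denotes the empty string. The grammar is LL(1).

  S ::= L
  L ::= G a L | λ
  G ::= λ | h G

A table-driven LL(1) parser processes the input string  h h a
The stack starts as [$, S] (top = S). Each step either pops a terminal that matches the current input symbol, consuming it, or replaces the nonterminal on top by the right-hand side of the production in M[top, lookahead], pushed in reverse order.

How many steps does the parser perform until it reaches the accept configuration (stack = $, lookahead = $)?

     Stack      Input    Action
  1  $ S        h h a $  expand S ::= L
  2  $ L        h h a $  expand L ::= G a L
  3  $ L a G    h h a $  expand G ::= h G
  4  $ L a G h  h h a $  match h
  5  $ L a G    h a $    expand G ::= h G
  6  $ L a G h  h a $    match h
  7  $ L a G    a $      expand G ::= λ
  8  $ L a      a $      match a
  9  $ L        $        expand L ::= λ
Accept reached after 9 steps.

9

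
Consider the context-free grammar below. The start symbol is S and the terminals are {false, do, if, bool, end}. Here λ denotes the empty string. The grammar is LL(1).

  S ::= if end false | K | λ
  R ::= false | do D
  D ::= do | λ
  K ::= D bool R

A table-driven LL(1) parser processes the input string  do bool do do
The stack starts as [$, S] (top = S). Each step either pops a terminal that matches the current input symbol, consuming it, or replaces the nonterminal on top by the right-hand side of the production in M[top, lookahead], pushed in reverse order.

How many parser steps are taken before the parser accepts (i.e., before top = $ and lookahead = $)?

9

     Stack        Input            Action
  1  $ S          do bool do do $  expand S ::= K
  2  $ K          do bool do do $  expand K ::= D bool R
  3  $ R bool D   do bool do do $  expand D ::= do
  4  $ R bool do  do bool do do $  match do
  5  $ R bool     bool do do $     match bool
  6  $ R          do do $          expand R ::= do D
  7  $ D do       do do $          match do
  8  $ D          do $             expand D ::= do
  9  $ do         do $             match do
Accept reached after 9 steps.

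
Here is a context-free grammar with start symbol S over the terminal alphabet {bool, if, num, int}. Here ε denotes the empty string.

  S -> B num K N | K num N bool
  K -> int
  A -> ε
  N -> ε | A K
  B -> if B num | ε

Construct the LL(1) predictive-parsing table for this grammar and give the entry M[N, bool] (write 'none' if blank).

FIRST(K): from K->int we get {int}. So FIRST(K) = {int}.
FIRST(A): from A->ε we get {ε}. So FIRST(A) = {ε}.
FIRST(B): from B->if B num we get {if}; from B->ε we get {ε}. So FIRST(B) = {ε, if}.
FIRST(S): from S->B num K N we get {if, num}; from S->K num N bool we get {int}. So FIRST(S) = {if, int, num}.
FIRST(N): from N->ε we get {ε}; from N->A K we get {int}. So FIRST(N) = {ε, int}.
FOLLOW(S) includes $ since S is the start symbol.
FOLLOW(S): S appears on no right-hand side. Thus FOLLOW(S) = {$}.
FOLLOW(N): in S->B num K N, the suffix after N is empty, so FOLLOW(N) ⊇ FOLLOW(S) = {$}; in S->K num N bool, N is followed by bool with FIRST {bool}. Thus FOLLOW(N) = {$, bool}.
For N -> ε: FIRST(ε) = {ε}, so it goes in M[N, t] for t ∈ {}; since ε ∈ FIRST, also for every t ∈ FOLLOW(N) = {$, bool}.
For N -> A K: FIRST(A K) = {int}, so it goes in M[N, t] for t ∈ {int}.

N -> ε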